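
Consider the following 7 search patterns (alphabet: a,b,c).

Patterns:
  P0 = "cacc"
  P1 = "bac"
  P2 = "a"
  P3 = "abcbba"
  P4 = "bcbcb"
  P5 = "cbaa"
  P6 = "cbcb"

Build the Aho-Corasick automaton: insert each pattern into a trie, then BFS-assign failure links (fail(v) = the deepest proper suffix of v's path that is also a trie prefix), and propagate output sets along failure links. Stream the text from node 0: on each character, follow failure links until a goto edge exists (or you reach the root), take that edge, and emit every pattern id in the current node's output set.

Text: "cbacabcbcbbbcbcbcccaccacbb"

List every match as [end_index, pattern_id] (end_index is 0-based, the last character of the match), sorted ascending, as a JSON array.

Build automaton:
Trie nodes:
  n0 'ε': a→8 b→5 c→1
  n1 'c': a→2 b→18
  n2 'ca': c→3
  n3 'cac': c→4
  n4 'cacc': ·  [P0 ends]
  n5 'b': a→6 c→14
  n6 'ba': c→7
  n7 'bac': ·  [P1 ends]
  n8 'a': b→9  [P2 ends]
  n9 'ab': c→10
  n10 'abc': b→11
  n11 'abcb': b→12
  n12 'abcbb': a→13
  n13 'abcbba': ·  [P3 ends]
  n14 'bc': b→15
  n15 'bcb': c→16
  n16 'bcbc': b→17
  n17 'bcbcb': ·  [P4 ends]
  n18 'cb': a→19 c→21
  n19 'cba': a→20
  n20 'cbaa': ·  [P5 ends]
  n21 'cbc': b→22
  n22 'cbcb': ·  [P6 ends]

Failure links (BFS by depth):
  n1('c'): parent n0 fail=0; on 'c' 0 → fail=0;  out ∅∪∅=∅
  n5('b'): parent n0 fail=0; on 'b' 0 → fail=0;  out ∅∪∅=∅
  n8('a'): parent n0 fail=0; on 'a' 0 → fail=0;  out {2}∪∅={2}
  n2('ca'): parent n1 fail=0; on 'a' 0 → fail=8;  out ∅∪{2}={2}
  n6('ba'): parent n5 fail=0; on 'a' 0 → fail=8;  out ∅∪{2}={2}
  n9('ab'): parent n8 fail=0; on 'b' 0 → fail=5;  out ∅∪∅=∅
  n14('bc'): parent n5 fail=0; on 'c' 0 → fail=1;  out ∅∪∅=∅
  n18('cb'): parent n1 fail=0; on 'b' 0 → fail=5;  out ∅∪∅=∅
  n3('cac'): parent n2 fail=8; on 'c' 8→0 → fail=1;  out ∅∪∅=∅
  n7('bac'): parent n6 fail=8; on 'c' 8→0 → fail=1;  out {1}∪∅={1}
  n10('abc'): parent n9 fail=5; on 'c' 5 → fail=14;  out ∅∪∅=∅
  n15('bcb'): parent n14 fail=1; on 'b' 1 → fail=18;  out ∅∪∅=∅
  n19('cba'): parent n18 fail=5; on 'a' 5 → fail=6;  out ∅∪{2}={2}
  n21('cbc'): parent n18 fail=5; on 'c' 5 → fail=14;  out ∅∪∅=∅
  n4('cacc'): parent n3 fail=1; on 'c' 1→0 → fail=1;  out {0}∪∅={0}
  n11('abcb'): parent n10 fail=14; on 'b' 14 → fail=15;  out ∅∪∅=∅
  n16('bcbc'): parent n15 fail=18; on 'c' 18 → fail=21;  out ∅∪∅=∅
  n20('cbaa'): parent n19 fail=6; on 'a' 6→8→0 → fail=8;  out {5}∪{2}={2,5}
  n22('cbcb'): parent n21 fail=14; on 'b' 14 → fail=15;  out {6}∪∅={6}
  n12('abcbb'): parent n11 fail=15; on 'b' 15→18→5→0 → fail=5;  out ∅∪∅=∅
  n17('bcbcb'): parent n16 fail=21; on 'b' 21 → fail=22;  out {4}∪{6}={4,6}
  n13('abcbba'): parent n12 fail=5; on 'a' 5 → fail=6;  out {3}∪{2}={2,3}

Scan:
pos 0 'c': at 1
pos 1 'b': at 18
pos 2 'a': at 19  ** P2@[2:2]
pos 3 'c': at 7 (fail-walked)  ** P1@[1:3]
pos 4 'a': at 2 (fail-walked)  ** P2@[4:4]
pos 5 'b': at 9 (fail-walked)
pos 6 'c': at 10
pos 7 'b': at 11
pos 8 'c': at 16 (fail-walked)
pos 9 'b': at 17  ** P4@[5:9],P6@[6:9]
pos 10 'b': at 5 (fail-walked)
pos 11 'b': at 5 (fail-walked)
pos 12 'c': at 14
pos 13 'b': at 15
pos 14 'c': at 16
pos 15 'b': at 17  ** P4@[11:15],P6@[12:15]
pos 16 'c': at 16 (fail-walked)
pos 17 'c': at 1 (fail-walked)
pos 18 'c': at 1 (fail-walked)
pos 19 'a': at 2  ** P2@[19:19]
pos 20 'c': at 3
pos 21 'c': at 4  ** P0@[18:21]
pos 22 'a': at 2 (fail-walked)  ** P2@[22:22]
pos 23 'c': at 3
pos 24 'b': at 18 (fail-walked)
pos 25 'b': at 5 (fail-walked)

Matches: [[2,2],[3,1],[4,2],[9,4],[9,6],[15,4],[15,6],[19,2],[21,0],[22,2]]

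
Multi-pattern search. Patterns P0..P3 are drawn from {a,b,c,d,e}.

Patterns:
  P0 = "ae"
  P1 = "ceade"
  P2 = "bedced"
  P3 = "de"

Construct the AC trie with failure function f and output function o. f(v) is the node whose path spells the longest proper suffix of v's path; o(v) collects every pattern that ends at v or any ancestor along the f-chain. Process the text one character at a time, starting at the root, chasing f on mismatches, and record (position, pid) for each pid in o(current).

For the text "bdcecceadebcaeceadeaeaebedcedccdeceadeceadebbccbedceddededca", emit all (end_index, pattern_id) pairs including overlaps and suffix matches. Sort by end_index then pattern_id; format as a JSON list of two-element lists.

Build:
Trie nodes:
  n0 'ε': a→1 b→8 c→3 d→14
  n1 'a': e→2
  n2 'ae': ·  ←P0
  n3 'c': e→4
  n4 'ce': a→5
  n5 'cea': d→6
  n6 'cead': e→7
  n7 'ceade': ·  ←P1
  n8 'b': e→9
  n9 'be': d→10
  n10 'bed': c→11
  n11 'bedc': e→12
  n12 'bedce': d→13
  n13 'bedced': ·  ←P2
  n14 'd': e→15
  n15 'de': ·  ←P3

BFS fail/out derivation:
  n1('a'): parent n0 fail=0; on 'a' 0 → fail=0;  out ∅∪∅=∅
  n3('c'): parent n0 fail=0; on 'c' 0 → fail=0;  out ∅∪∅=∅
  n8('b'): parent n0 fail=0; on 'b' 0 → fail=0;  out ∅∪∅=∅
  n14('d'): parent n0 fail=0; on 'd' 0 → fail=0;  out ∅∪∅=∅
  n2('ae'): parent n1 fail=0; on 'e' 0 → fail=0;  out {0}∪∅={0}
  n4('ce'): parent n3 fail=0; on 'e' 0 → fail=0;  out ∅∪∅=∅
  n9('be'): parent n8 fail=0; on 'e' 0 → fail=0;  out ∅∪∅=∅
  n15('de'): parent n14 fail=0; on 'e' 0 → fail=0;  out {3}∪∅={3}
  n5('cea'): parent n4 fail=0; on 'a' 0 → fail=1;  out ∅∪∅=∅
  n10('bed'): parent n9 fail=0; on 'd' 0 → fail=14;  out ∅∪∅=∅
  n6('cead'): parent n5 fail=1; on 'd' 1→0 → fail=14;  out ∅∪∅=∅
  n11('bedc'): parent n10 fail=14; on 'c' 14→0 → fail=3;  out ∅∪∅=∅
  n7('ceade'): parent n6 fail=14; on 'e' 14 → fail=15;  out {1}∪{3}={1,3}
  n12('bedce'): parent n11 fail=3; on 'e' 3 → fail=4;  out ∅∪∅=∅
  n13('bedced'): parent n12 fail=4; on 'd' 4→0 → fail=14;  out {2}∪∅={2}

Scan:
i=0 'b': node 0→8
i=1 'd': node 8→14 ·f
i=2 'c': node 14→3 ·f
i=3 'e': node 3→4
i=4 'c': node 4→3 ·f
i=5 'c': node 3→3 ·f
i=6 'e': node 3→4
i=7 'a': node 4→5
i=8 'd': node 5→6
i=9 'e': node 6→7  emit P1@[5:9],P3@[8:9]
i=10 'b': node 7→8 ·f
i=11 'c': node 8→3 ·f
i=12 'a': node 3→1 ·f
i=13 'e': node 1→2  emit P0@[12:13]
i=14 'c': node 2→3 ·f
i=15 'e': node 3→4
i=16 'a': node 4→5
i=17 'd': node 5→6
i=18 'e': node 6→7  emit P1@[14:18],P3@[17:18]
i=19 'a': node 7→1 ·f
i=20 'e': node 1→2  emit P0@[19:20]
i=21 'a': node 2→1 ·f
i=22 'e': node 1→2  emit P0@[21:22]
i=23 'b': node 2→8 ·f
i=24 'e': node 8→9
i=25 'd': node 9→10
i=26 'c': node 10→11
i=27 'e': node 11→12
i=28 'd': node 12→13  emit P2@[23:28]
i=29 'c': node 13→3 ·f
i=30 'c': node 3→3 ·f
i=31 'd': node 3→14 ·f
i=32 'e': node 14→15  emit P3@[31:32]
i=33 'c': node 15→3 ·f
i=34 'e': node 3→4
i=35 'a': node 4→5
i=36 'd': node 5→6
i=37 'e': node 6→7  emit P1@[33:37],P3@[36:37]
i=38 'c': node 7→3 ·f
i=39 'e': node 3→4
i=40 'a': node 4→5
i=41 'd': node 5→6
i=42 'e': node 6→7  emit P1@[38:42],P3@[41:42]
i=43 'b': node 7→8 ·f
i=44 'b': node 8→8 ·f
i=45 'c': node 8→3 ·f
i=46 'c': node 3→3 ·f
i=47 'b': node 3→8 ·f
i=48 'e': node 8→9
i=49 'd': node 9→10
i=50 'c': node 10→11
i=51 'e': node 11→12
i=52 'd': node 12→13  emit P2@[47:52]
i=53 'd': node 13→14 ·f
i=54 'e': node 14→15  emit P3@[53:54]
i=55 'd': node 15→14 ·f
i=56 'e': node 14→15  emit P3@[55:56]
i=57 'd': node 15→14 ·f
i=58 'c': node 14→3 ·f
i=59 'a': node 3→1 ·f

Result: [[9,1],[9,3],[13,0],[18,1],[18,3],[20,0],[22,0],[28,2],[32,3],[37,1],[37,3],[42,1],[42,3],[52,2],[54,3],[56,3]]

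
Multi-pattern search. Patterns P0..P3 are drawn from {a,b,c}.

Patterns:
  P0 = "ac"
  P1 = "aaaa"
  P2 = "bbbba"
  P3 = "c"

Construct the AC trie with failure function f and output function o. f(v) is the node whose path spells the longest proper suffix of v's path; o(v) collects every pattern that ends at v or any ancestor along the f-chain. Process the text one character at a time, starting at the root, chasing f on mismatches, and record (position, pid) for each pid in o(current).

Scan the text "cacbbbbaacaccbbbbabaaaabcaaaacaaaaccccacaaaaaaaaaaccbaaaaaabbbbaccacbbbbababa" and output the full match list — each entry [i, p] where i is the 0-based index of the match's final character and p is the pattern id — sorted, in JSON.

Build automaton:
Trie (insert patterns):
  n0 'ε': a→1 b→6 c→11
  n1 'a': a→3 c→2
  n2 'ac': ·  ←P0
  n3 'aa': a→4
  n4 'aaa': a→5
  n5 'aaaa': ·  ←P1
  n6 'b': b→7
  n7 'bb': b→8
  n8 'bbb': b→9
  n9 'bbbb': a→10
  n10 'bbbba': ·  ←P2
  n11 'c': ·  ←P3

Failure links (BFS by depth):
  fail(1) 'a': from fail(0)=0 chase 'a': 0 ⇒ 0;  out=∅∪out(0)=∅
  fail(6) 'b': from fail(0)=0 chase 'b': 0 ⇒ 0;  out=∅∪out(0)=∅
  fail(11) 'c': from fail(0)=0 chase 'c': 0 ⇒ 0;  out={3}∪out(0)={3}
  fail(2) 'ac': from fail(1)=0 chase 'c': 0 ⇒ 11;  out={0}∪out(11)={0,3}
  fail(3) 'aa': from fail(1)=0 chase 'a': 0 ⇒ 1;  out=∅∪out(1)=∅
  fail(7) 'bb': from fail(6)=0 chase 'b': 0 ⇒ 6;  out=∅∪out(6)=∅
  fail(4) 'aaa': from fail(3)=1 chase 'a': 1 ⇒ 3;  out=∅∪out(3)=∅
  fail(8) 'bbb': from fail(7)=6 chase 'b': 6 ⇒ 7;  out=∅∪out(7)=∅
  fail(5) 'aaaa': from fail(4)=3 chase 'a': 3 ⇒ 4;  out={1}∪out(4)={1}
  fail(9) 'bbbb': from fail(8)=7 chase 'b': 7 ⇒ 8;  out=∅∪out(8)=∅
  fail(10) 'bbbba': from fail(9)=8 chase 'a': 8→7→6→0 ⇒ 1;  out={2}∪out(1)={2}

Run:
pos 0 'c': at 11  emit P3@[0:0]
pos 1 'a': at 1 ·f
pos 2 'c': at 2  emit P0@[1:2],P3@[2:2]
pos 3 'b': at 6 ·f
pos 4 'b': at 7
pos 5 'b': at 8
pos 6 'b': at 9
pos 7 'a': at 10  emit P2@[3:7]
pos 8 'a': at 3 ·f
pos 9 'c': at 2 ·f  emit P0@[8:9],P3@[9:9]
pos 10 'a': at 1 ·f
pos 11 'c': at 2  emit P0@[10:11],P3@[11:11]
pos 12 'c': at 11 ·f  emit P3@[12:12]
pos 13 'b': at 6 ·f
pos 14 'b': at 7
pos 15 'b': at 8
pos 16 'b': at 9
pos 17 'a': at 10  emit P2@[13:17]
pos 18 'b': at 6 ·f
pos 19 'a': at 1 ·f
pos 20 'a': at 3
pos 21 'a': at 4
pos 22 'a': at 5  emit P1@[19:22]
pos 23 'b': at 6 ·f
pos 24 'c': at 11 ·f  emit P3@[24:24]
pos 25 'a': at 1 ·f
pos 26 'a': at 3
pos 27 'a': at 4
pos 28 'a': at 5  emit P1@[25:28]
pos 29 'c': at 2 ·f  emit P0@[28:29],P3@[29:29]
pos 30 'a': at 1 ·f
pos 31 'a': at 3
pos 32 'a': at 4
pos 33 'a': at 5  emit P1@[30:33]
pos 34 'c': at 2 ·f  emit P0@[33:34],P3@[34:34]
pos 35 'c': at 11 ·f  emit P3@[35:35]
pos 36 'c': at 11 ·f  emit P3@[36:36]
pos 37 'c': at 11 ·f  emit P3@[37:37]
pos 38 'a': at 1 ·f
pos 39 'c': at 2  emit P0@[38:39],P3@[39:39]
pos 40 'a': at 1 ·f
pos 41 'a': at 3
pos 42 'a': at 4
pos 43 'a': at 5  emit P1@[40:43]
pos 44 'a': at 5 ·f  emit P1@[41:44]
pos 45 'a': at 5 ·f  emit P1@[42:45]
pos 46 'a': at 5 ·f  emit P1@[43:46]
pos 47 'a': at 5 ·f  emit P1@[44:47]
pos 48 'a': at 5 ·f  emit P1@[45:48]
pos 49 'a': at 5 ·f  emit P1@[46:49]
pos 50 'c': at 2 ·f  emit P0@[49:50],P3@[50:50]
pos 51 'c': at 11 ·f  emit P3@[51:51]
pos 52 'b': at 6 ·f
pos 53 'a': at 1 ·f
pos 54 'a': at 3
pos 55 'a': at 4
pos 56 'a': at 5  emit P1@[53:56]
pos 57 'a': at 5 ·f  emit P1@[54:57]
pos 58 'a': at 5 ·f  emit P1@[55:58]
pos 59 'b': at 6 ·f
pos 60 'b': at 7
pos 61 'b': at 8
pos 62 'b': at 9
pos 63 'a': at 10  emit P2@[59:63]
pos 64 'c': at 2 ·f  emit P0@[63:64],P3@[64:64]
pos 65 'c': at 11 ·f  emit P3@[65:65]
pos 66 'a': at 1 ·f
pos 67 'c': at 2  emit P0@[66:67],P3@[67:67]
pos 68 'b': at 6 ·f
pos 69 'b': at 7
pos 70 'b': at 8
pos 71 'b': at 9
pos 72 'a': at 10  emit P2@[68:72]
pos 73 'b': at 6 ·f
pos 74 'a': at 1 ·f
pos 75 'b': at 6 ·f
pos 76 'a': at 1 ·f

All matches (sorted): [[0,3],[2,0],[2,3],[7,2],[9,0],[9,3],[11,0],[11,3],[12,3],[17,2],[22,1],[24,3],[28,1],[29,0],[29,3],[33,1],[34,0],[34,3],[35,3],[36,3],[37,3],[39,0],[39,3],[43,1],[44,1],[45,1],[46,1],[47,1],[48,1],[49,1],[50,0],[50,3],[51,3],[56,1],[57,1],[58,1],[63,2],[64,0],[64,3],[65,3],[67,0],[67,3],[72,2]]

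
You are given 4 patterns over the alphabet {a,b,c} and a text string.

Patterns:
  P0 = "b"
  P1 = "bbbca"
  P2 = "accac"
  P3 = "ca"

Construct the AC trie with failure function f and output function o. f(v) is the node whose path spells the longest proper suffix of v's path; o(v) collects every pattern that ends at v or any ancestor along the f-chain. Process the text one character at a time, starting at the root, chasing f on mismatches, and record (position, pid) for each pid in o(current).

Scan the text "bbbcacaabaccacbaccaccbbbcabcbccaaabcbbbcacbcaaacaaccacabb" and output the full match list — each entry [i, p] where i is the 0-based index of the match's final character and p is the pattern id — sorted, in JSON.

Build:
Trie (insert patterns):
  n0 'ε': a→6 b→1 c→11
  n1 'b': b→2  ←P0
  n2 'bb': b→3
  n3 'bbb': c→4
  n4 'bbbc': a→5
  n5 'bbbca': ·  ←P1
  n6 'a': c→7
  n7 'ac': c→8
  n8 'acc': a→9
  n9 'acca': c→10
  n10 'accac': ·  ←P2
  n11 'c': a→12
  n12 'ca': ·  ←P3

BFS fail/out derivation:
  fail(1) 'b': from fail(0)=0 chase 'b': 0 ⇒ 0;  out={0}∪out(0)={0}
  fail(6) 'a': from fail(0)=0 chase 'a': 0 ⇒ 0;  out=∅∪out(0)=∅
  fail(11) 'c': from fail(0)=0 chase 'c': 0 ⇒ 0;  out=∅∪out(0)=∅
  fail(2) 'bb': from fail(1)=0 chase 'b': 0 ⇒ 1;  out=∅∪out(1)={0}
  fail(7) 'ac': from fail(6)=0 chase 'c': 0 ⇒ 11;  out=∅∪out(11)=∅
  fail(12) 'ca': from fail(11)=0 chase 'a': 0 ⇒ 6;  out={3}∪out(6)={3}
  fail(3) 'bbb': from fail(2)=1 chase 'b': 1 ⇒ 2;  out=∅∪out(2)={0}
  fail(8) 'acc': from fail(7)=11 chase 'c': 11→0 ⇒ 11;  out=∅∪out(11)=∅
  fail(4) 'bbbc': from fail(3)=2 chase 'c': 2→1→0 ⇒ 11;  out=∅∪out(11)=∅
  fail(9) 'acca': from fail(8)=11 chase 'a': 11 ⇒ 12;  out=∅∪out(12)={3}
  fail(5) 'bbbca': from fail(4)=11 chase 'a': 11 ⇒ 12;  out={1}∪out(12)={1,3}
  fail(10) 'accac': from fail(9)=12 chase 'c': 12→6 ⇒ 7;  out={2}∪out(7)={2}

Text stream:
pos 0 'b': at 1  ** P0@[0:0]
pos 1 'b': at 2  ** P0@[1:1]
pos 2 'b': at 3  ** P0@[2:2]
pos 3 'c': at 4
pos 4 'a': at 5  ** P1@[0:4],P3@[3:4]
pos 5 'c': at 7 ·f
pos 6 'a': at 12 ·f  ** P3@[5:6]
pos 7 'a': at 6 ·f
pos 8 'b': at 1 ·f  ** P0@[8:8]
pos 9 'a': at 6 ·f
pos 10 'c': at 7
pos 11 'c': at 8
pos 12 'a': at 9  ** P3@[11:12]
pos 13 'c': at 10  ** P2@[9:13]
pos 14 'b': at 1 ·f  ** P0@[14:14]
pos 15 'a': at 6 ·f
pos 16 'c': at 7
pos 17 'c': at 8
pos 18 'a': at 9  ** P3@[17:18]
pos 19 'c': at 10  ** P2@[15:19]
pos 20 'c': at 8 ·f
pos 21 'b': at 1 ·f  ** P0@[21:21]
pos 22 'b': at 2  ** P0@[22:22]
pos 23 'b': at 3  ** P0@[23:23]
pos 24 'c': at 4
pos 25 'a': at 5  ** P1@[21:25],P3@[24:25]
pos 26 'b': at 1 ·f  ** P0@[26:26]
pos 27 'c': at 11 ·f
pos 28 'b': at 1 ·f  ** P0@[28:28]
pos 29 'c': at 11 ·f
pos 30 'c': at 11 ·f
pos 31 'a': at 12  ** P3@[30:31]
pos 32 'a': at 6 ·f
pos 33 'a': at 6 ·f
pos 34 'b': at 1 ·f  ** P0@[34:34]
pos 35 'c': at 11 ·f
pos 36 'b': at 1 ·f  ** P0@[36:36]
pos 37 'b': at 2  ** P0@[37:37]
pos 38 'b': at 3  ** P0@[38:38]
pos 39 'c': at 4
pos 40 'a': at 5  ** P1@[36:40],P3@[39:40]
pos 41 'c': at 7 ·f
pos 42 'b': at 1 ·f  ** P0@[42:42]
pos 43 'c': at 11 ·f
pos 44 'a': at 12  ** P3@[43:44]
pos 45 'a': at 6 ·f
pos 46 'a': at 6 ·f
pos 47 'c': at 7
pos 48 'a': at 12 ·f  ** P3@[47:48]
pos 49 'a': at 6 ·f
pos 50 'c': at 7
pos 51 'c': at 8
pos 52 'a': at 9  ** P3@[51:52]
pos 53 'c': at 10  ** P2@[49:53]
pos 54 'a': at 12 ·f  ** P3@[53:54]
pos 55 'b': at 1 ·f  ** P0@[55:55]
pos 56 'b': at 2  ** P0@[56:56]

Result: [[0,0],[1,0],[2,0],[4,1],[4,3],[6,3],[8,0],[12,3],[13,2],[14,0],[18,3],[19,2],[21,0],[22,0],[23,0],[25,1],[25,3],[26,0],[28,0],[31,3],[34,0],[36,0],[37,0],[38,0],[40,1],[40,3],[42,0],[44,3],[48,3],[52,3],[53,2],[54,3],[55,0],[56,0]]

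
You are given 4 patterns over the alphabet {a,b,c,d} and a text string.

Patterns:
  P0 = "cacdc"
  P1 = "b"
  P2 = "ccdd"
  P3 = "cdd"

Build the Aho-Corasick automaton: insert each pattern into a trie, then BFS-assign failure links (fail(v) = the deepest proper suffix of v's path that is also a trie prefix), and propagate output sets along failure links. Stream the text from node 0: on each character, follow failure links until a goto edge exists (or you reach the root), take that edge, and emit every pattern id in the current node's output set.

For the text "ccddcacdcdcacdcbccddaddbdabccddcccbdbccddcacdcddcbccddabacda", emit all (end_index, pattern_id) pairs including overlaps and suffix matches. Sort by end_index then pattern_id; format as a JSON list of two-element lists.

Build:
Trie (insert patterns):
  n0 'ε': b→6 c→1
  n1 'c': a→2 c→7 d→10
  n2 'ca': c→3
  n3 'cac': d→4
  n4 'cacd': c→5
  n5 'cacdc': ·  [P0 ends]
  n6 'b': ·  [P1 ends]
  n7 'cc': d→8
  n8 'ccd': d→9
  n9 'ccdd': ·  [P2 ends]
  n10 'cd': d→11
  n11 'cdd': ·  [P3 ends]

Failure links (BFS by depth):
  n1('c'): parent n0 fail=0; on 'c' 0 → fail=0;  out ∅∪∅=∅
  n6('b'): parent n0 fail=0; on 'b' 0 → fail=0;  out {1}∪∅={1}
  n2('ca'): parent n1 fail=0; on 'a' 0 → fail=0;  out ∅∪∅=∅
  n7('cc'): parent n1 fail=0; on 'c' 0 → fail=1;  out ∅∪∅=∅
  n10('cd'): parent n1 fail=0; on 'd' 0 → fail=0;  out ∅∪∅=∅
  n3('cac'): parent n2 fail=0; on 'c' 0 → fail=1;  out ∅∪∅=∅
  n8('ccd'): parent n7 fail=1; on 'd' 1 → fail=10;  out ∅∪∅=∅
  n11('cdd'): parent n10 fail=0; on 'd' 0 → fail=0;  out {3}∪∅={3}
  n4('cacd'): parent n3 fail=1; on 'd' 1 → fail=10;  out ∅∪∅=∅
  n9('ccdd'): parent n8 fail=10; on 'd' 10 → fail=11;  out {2}∪{3}={2,3}
  n5('cacdc'): parent n4 fail=10; on 'c' 10→0 → fail=1;  out {0}∪∅={0}

Run:
i=0 'c': node 0→1
i=1 'c': node 1→7
i=2 'd': node 7→8
i=3 'd': node 8→9  → match P2@[0:3],P3@[1:3]
i=4 'c': node 9→1 (via fail)
i=5 'a': node 1→2
i=6 'c': node 2→3
i=7 'd': node 3→4
i=8 'c': node 4→5  → match P0@[4:8]
i=9 'd': node 5→10 (via fail)
i=10 'c': node 10→1 (via fail)
i=11 'a': node 1→2
i=12 'c': node 2→3
i=13 'd': node 3→4
i=14 'c': node 4→5  → match P0@[10:14]
i=15 'b': node 5→6 (via fail)  → match P1@[15:15]
i=16 'c': node 6→1 (via fail)
i=17 'c': node 1→7
i=18 'd': node 7→8
i=19 'd': node 8→9  → match P2@[16:19],P3@[17:19]
i=20 'a': node 9→0 (via fail)
i=21 'd': node 0→0
i=22 'd': node 0→0
i=23 'b': node 0→6  → match P1@[23:23]
i=24 'd': node 6→0 (via fail)
i=25 'a': node 0→0
i=26 'b': node 0→6  → match P1@[26:26]
i=27 'c': node 6→1 (via fail)
i=28 'c': node 1→7
i=29 'd': node 7→8
i=30 'd': node 8→9  → match P2@[27:30],P3@[28:30]
i=31 'c': node 9→1 (via fail)
i=32 'c': node 1→7
i=33 'c': node 7→7 (via fail)
i=34 'b': node 7→6 (via fail)  → match P1@[34:34]
i=35 'd': node 6→0 (via fail)
i=36 'b': node 0→6  → match P1@[36:36]
i=37 'c': node 6→1 (via fail)
i=38 'c': node 1→7
i=39 'd': node 7→8
i=40 'd': node 8→9  → match P2@[37:40],P3@[38:40]
i=41 'c': node 9→1 (via fail)
i=42 'a': node 1→2
i=43 'c': node 2→3
i=44 'd': node 3→4
i=45 'c': node 4→5  → match P0@[41:45]
i=46 'd': node 5→10 (via fail)
i=47 'd': node 10→11  → match P3@[45:47]
i=48 'c': node 11→1 (via fail)
i=49 'b': node 1→6 (via fail)  → match P1@[49:49]
i=50 'c': node 6→1 (via fail)
i=51 'c': node 1→7
i=52 'd': node 7→8
i=53 'd': node 8→9  → match P2@[50:53],P3@[51:53]
i=54 'a': node 9→0 (via fail)
i=55 'b': node 0→6  → match P1@[55:55]
i=56 'a': node 6→0 (via fail)
i=57 'c': node 0→1
i=58 'd': node 1→10
i=59 'a': node 10→0 (via fail)

Matches: [[3,2],[3,3],[8,0],[14,0],[15,1],[19,2],[19,3],[23,1],[26,1],[30,2],[30,3],[34,1],[36,1],[40,2],[40,3],[45,0],[47,3],[49,1],[53,2],[53,3],[55,1]]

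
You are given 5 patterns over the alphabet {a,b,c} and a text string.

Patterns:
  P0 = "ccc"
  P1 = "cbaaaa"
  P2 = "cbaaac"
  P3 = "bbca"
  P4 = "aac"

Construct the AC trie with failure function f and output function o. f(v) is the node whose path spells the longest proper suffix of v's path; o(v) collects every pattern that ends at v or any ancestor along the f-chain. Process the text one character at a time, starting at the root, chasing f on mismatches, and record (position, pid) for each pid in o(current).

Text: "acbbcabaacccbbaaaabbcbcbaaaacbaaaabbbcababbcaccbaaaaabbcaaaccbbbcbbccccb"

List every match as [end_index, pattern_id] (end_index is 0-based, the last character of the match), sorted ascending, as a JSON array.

Construct AC machine:
Trie nodes:
  n0 'ε': a→14 b→10 c→1
  n1 'c': b→4 c→2
  n2 'cc': c→3
  n3 'ccc': ·  [P0 ends]
  n4 'cb': a→5
  n5 'cba': a→6
  n6 'cbaa': a→7
  n7 'cbaaa': a→8 c→9
  n8 'cbaaaa': ·  [P1 ends]
  n9 'cbaaac': ·  [P2 ends]
  n10 'b': b→11
  n11 'bb': c→12
  n12 'bbc': a→13
  n13 'bbca': ·  [P3 ends]
  n14 'a': a→15
  n15 'aa': c→16
  n16 'aac': ·  [P4 ends]

Failure links (BFS by depth):
  fail(1) 'c': from fail(0)=0 chase 'c': 0 ⇒ 0;  out=∅∪out(0)=∅
  fail(10) 'b': from fail(0)=0 chase 'b': 0 ⇒ 0;  out=∅∪out(0)=∅
  fail(14) 'a': from fail(0)=0 chase 'a': 0 ⇒ 0;  out=∅∪out(0)=∅
  fail(2) 'cc': from fail(1)=0 chase 'c': 0 ⇒ 1;  out=∅∪out(1)=∅
  fail(4) 'cb': from fail(1)=0 chase 'b': 0 ⇒ 10;  out=∅∪out(10)=∅
  fail(11) 'bb': from fail(10)=0 chase 'b': 0 ⇒ 10;  out=∅∪out(10)=∅
  fail(15) 'aa': from fail(14)=0 chase 'a': 0 ⇒ 14;  out=∅∪out(14)=∅
  fail(3) 'ccc': from fail(2)=1 chase 'c': 1 ⇒ 2;  out={0}∪out(2)={0}
  fail(5) 'cba': from fail(4)=10 chase 'a': 10→0 ⇒ 14;  out=∅∪out(14)=∅
  fail(12) 'bbc': from fail(11)=10 chase 'c': 10→0 ⇒ 1;  out=∅∪out(1)=∅
  fail(16) 'aac': from fail(15)=14 chase 'c': 14→0 ⇒ 1;  out={4}∪out(1)={4}
  fail(6) 'cbaa': from fail(5)=14 chase 'a': 14 ⇒ 15;  out=∅∪out(15)=∅
  fail(13) 'bbca': from fail(12)=1 chase 'a': 1→0 ⇒ 14;  out={3}∪out(14)={3}
  fail(7) 'cbaaa': from fail(6)=15 chase 'a': 15→14 ⇒ 15;  out=∅∪out(15)=∅
  fail(8) 'cbaaaa': from fail(7)=15 chase 'a': 15→14 ⇒ 15;  out={1}∪out(15)={1}
  fail(9) 'cbaaac': from fail(7)=15 chase 'c': 15 ⇒ 16;  out={2}∪out(16)={2,4}

Scan:
[0] read 'a'  n0⇒n14
[1] read 'c'  n14⇒n1 (fail-walked)
[2] read 'b'  n1⇒n4
[3] read 'b'  n4⇒n11 (fail-walked)
[4] read 'c'  n11⇒n12
[5] read 'a'  n12⇒n13  emit P3@[2:5]
[6] read 'b'  n13⇒n10 (fail-walked)
[7] read 'a'  n10⇒n14 (fail-walked)
[8] read 'a'  n14⇒n15
[9] read 'c'  n15⇒n16  emit P4@[7:9]
[10] read 'c'  n16⇒n2 (fail-walked)
[11] read 'c'  n2⇒n3  emit P0@[9:11]
[12] read 'b'  n3⇒n4 (fail-walked)
[13] read 'b'  n4⇒n11 (fail-walked)
[14] read 'a'  n11⇒n14 (fail-walked)
[15] read 'a'  n14⇒n15
[16] read 'a'  n15⇒n15 (fail-walked)
[17] read 'a'  n15⇒n15 (fail-walked)
[18] read 'b'  n15⇒n10 (fail-walked)
[19] read 'b'  n10⇒n11
[20] read 'c'  n11⇒n12
[21] read 'b'  n12⇒n4 (fail-walked)
[22] read 'c'  n4⇒n1 (fail-walked)
[23] read 'b'  n1⇒n4
[24] read 'a'  n4⇒n5
[25] read 'a'  n5⇒n6
[26] read 'a'  n6⇒n7
[27] read 'a'  n7⇒n8  emit P1@[22:27]
[28] read 'c'  n8⇒n16 (fail-walked)  emit P4@[26:28]
[29] read 'b'  n16⇒n4 (fail-walked)
[30] read 'a'  n4⇒n5
[31] read 'a'  n5⇒n6
[32] read 'a'  n6⇒n7
[33] read 'a'  n7⇒n8  emit P1@[28:33]
[34] read 'b'  n8⇒n10 (fail-walked)
[35] read 'b'  n10⇒n11
[36] read 'b'  n11⇒n11 (fail-walked)
[37] read 'c'  n11⇒n12
[38] read 'a'  n12⇒n13  emit P3@[35:38]
[39] read 'b'  n13⇒n10 (fail-walked)
[40] read 'a'  n10⇒n14 (fail-walked)
[41] read 'b'  n14⇒n10 (fail-walked)
[42] read 'b'  n10⇒n11
[43] read 'c'  n11⇒n12
[44] read 'a'  n12⇒n13  emit P3@[41:44]
[45] read 'c'  n13⇒n1 (fail-walked)
[46] read 'c'  n1⇒n2
[47] read 'b'  n2⇒n4 (fail-walked)
[48] read 'a'  n4⇒n5
[49] read 'a'  n5⇒n6
[50] read 'a'  n6⇒n7
[51] read 'a'  n7⇒n8  emit P1@[46:51]
[52] read 'a'  n8⇒n15 (fail-walked)
[53] read 'b'  n15⇒n10 (fail-walked)
[54] read 'b'  n10⇒n11
[55] read 'c'  n11⇒n12
[56] read 'a'  n12⇒n13  emit P3@[53:56]
[57] read 'a'  n13⇒n15 (fail-walked)
[58] read 'a'  n15⇒n15 (fail-walked)
[59] read 'c'  n15⇒n16  emit P4@[57:59]
[60] read 'c'  n16⇒n2 (fail-walked)
[61] read 'b'  n2⇒n4 (fail-walked)
[62] read 'b'  n4⇒n11 (fail-walked)
[63] read 'b'  n11⇒n11 (fail-walked)
[64] read 'c'  n11⇒n12
[65] read 'b'  n12⇒n4 (fail-walked)
[66] read 'b'  n4⇒n11 (fail-walked)
[67] read 'c'  n11⇒n12
[68] read 'c'  n12⇒n2 (fail-walked)
[69] read 'c'  n2⇒n3  emit P0@[67:69]
[70] read 'c'  n3⇒n3 (fail-walked)  emit P0@[68:70]
[71] read 'b'  n3⇒n4 (fail-walked)

Matches: [[5,3],[9,4],[11,0],[27,1],[28,4],[33,1],[38,3],[44,3],[51,1],[56,3],[59,4],[69,0],[70,0]]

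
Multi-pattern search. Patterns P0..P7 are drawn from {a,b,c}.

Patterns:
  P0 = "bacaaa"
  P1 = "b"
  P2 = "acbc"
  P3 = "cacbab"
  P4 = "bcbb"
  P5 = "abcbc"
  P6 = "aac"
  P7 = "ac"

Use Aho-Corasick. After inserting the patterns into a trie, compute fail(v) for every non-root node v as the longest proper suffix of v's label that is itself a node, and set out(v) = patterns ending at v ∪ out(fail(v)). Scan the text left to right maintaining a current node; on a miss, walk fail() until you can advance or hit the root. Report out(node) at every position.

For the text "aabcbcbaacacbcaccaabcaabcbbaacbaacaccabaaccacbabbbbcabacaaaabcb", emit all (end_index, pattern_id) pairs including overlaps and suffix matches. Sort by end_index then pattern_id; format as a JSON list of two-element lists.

Construct AC machine:
Trie (insert patterns):
  n0 'ε': a→7 b→1 c→11
  n1 'b': a→2 c→17  ←P1
  n2 'ba': c→3
  n3 'bac': a→4
  n4 'baca': a→5
  n5 'bacaa': a→6
  n6 'bacaaa': ·  ←P0
  n7 'a': a→24 b→20 c→8
  n8 'ac': b→9  ←P7
  n9 'acb': c→10
  n10 'acbc': ·  ←P2
  n11 'c': a→12
  n12 'ca': c→13
  n13 'cac': b→14
  n14 'cacb': a→15
  n15 'cacba': b→16
  n16 'cacbab': ·  ←P3
  n17 'bc': b→18
  n18 'bcb': b→19
  n19 'bcbb': ·  ←P4
  n20 'ab': c→21
  n21 'abc': b→22
  n22 'abcb': c→23
  n23 'abcbc': ·  ←P5
  n24 'aa': c→25
  n25 'aac': ·  ←P6

Failure links (BFS by depth):
  fail(1) 'b': from fail(0)=0 chase 'b': 0 ⇒ 0;  out={1}∪out(0)={1}
  fail(7) 'a': from fail(0)=0 chase 'a': 0 ⇒ 0;  out=∅∪out(0)=∅
  fail(11) 'c': from fail(0)=0 chase 'c': 0 ⇒ 0;  out=∅∪out(0)=∅
  fail(2) 'ba': from fail(1)=0 chase 'a': 0 ⇒ 7;  out=∅∪out(7)=∅
  fail(8) 'ac': from fail(7)=0 chase 'c': 0 ⇒ 11;  out={7}∪out(11)={7}
  fail(12) 'ca': from fail(11)=0 chase 'a': 0 ⇒ 7;  out=∅∪out(7)=∅
  fail(17) 'bc': from fail(1)=0 chase 'c': 0 ⇒ 11;  out=∅∪out(11)=∅
  fail(20) 'ab': from fail(7)=0 chase 'b': 0 ⇒ 1;  out=∅∪out(1)={1}
  fail(24) 'aa': from fail(7)=0 chase 'a': 0 ⇒ 7;  out=∅∪out(7)=∅
  fail(3) 'bac': from fail(2)=7 chase 'c': 7 ⇒ 8;  out=∅∪out(8)={7}
  fail(9) 'acb': from fail(8)=11 chase 'b': 11→0 ⇒ 1;  out=∅∪out(1)={1}
  fail(13) 'cac': from fail(12)=7 chase 'c': 7 ⇒ 8;  out=∅∪out(8)={7}
  fail(18) 'bcb': from fail(17)=11 chase 'b': 11→0 ⇒ 1;  out=∅∪out(1)={1}
  fail(21) 'abc': from fail(20)=1 chase 'c': 1 ⇒ 17;  out=∅∪out(17)=∅
  fail(25) 'aac': from fail(24)=7 chase 'c': 7 ⇒ 8;  out={6}∪out(8)={6,7}
  fail(4) 'baca': from fail(3)=8 chase 'a': 8→11 ⇒ 12;  out=∅∪out(12)=∅
  fail(10) 'acbc': from fail(9)=1 chase 'c': 1 ⇒ 17;  out={2}∪out(17)={2}
  fail(14) 'cacb': from fail(13)=8 chase 'b': 8 ⇒ 9;  out=∅∪out(9)={1}
  fail(19) 'bcbb': from fail(18)=1 chase 'b': 1→0 ⇒ 1;  out={4}∪out(1)={1,4}
  fail(22) 'abcb': from fail(21)=17 chase 'b': 17 ⇒ 18;  out=∅∪out(18)={1}
  fail(5) 'bacaa': from fail(4)=12 chase 'a': 12→7 ⇒ 24;  out=∅∪out(24)=∅
  fail(15) 'cacba': from fail(14)=9 chase 'a': 9→1 ⇒ 2;  out=∅∪out(2)=∅
  fail(23) 'abcbc': from fail(22)=18 chase 'c': 18→1 ⇒ 17;  out={5}∪out(17)={5}
  fail(6) 'bacaaa': from fail(5)=24 chase 'a': 24→7 ⇒ 24;  out={0}∪out(24)={0}
  fail(16) 'cacbab': from fail(15)=2 chase 'b': 2→7 ⇒ 20;  out={3}∪out(20)={1,3}

Run:
[0] read 'a'  n0⇒n7
[1] read 'a'  n7⇒n24
[2] read 'b'  n24⇒n20 (via fail)  ** P1@[2:2]
[3] read 'c'  n20⇒n21
[4] read 'b'  n21⇒n22  ** P1@[4:4]
[5] read 'c'  n22⇒n23  ** P5@[1:5]
[6] read 'b'  n23⇒n18 (via fail)  ** P1@[6:6]
[7] read 'a'  n18⇒n2 (via fail)
[8] read 'a'  n2⇒n24 (via fail)
[9] read 'c'  n24⇒n25  ** P6@[7:9],P7@[8:9]
[10] read 'a'  n25⇒n12 (via fail)
[11] read 'c'  n12⇒n13  ** P7@[10:11]
[12] read 'b'  n13⇒n14  ** P1@[12:12]
[13] read 'c'  n14⇒n10 (via fail)  ** P2@[10:13]
[14] read 'a'  n10⇒n12 (via fail)
[15] read 'c'  n12⇒n13  ** P7@[14:15]
[16] read 'c'  n13⇒n11 (via fail)
[17] read 'a'  n11⇒n12
[18] read 'a'  n12⇒n24 (via fail)
[19] read 'b'  n24⇒n20 (via fail)  ** P1@[19:19]
[20] read 'c'  n20⇒n21
[21] read 'a'  n21⇒n12 (via fail)
[22] read 'a'  n12⇒n24 (via fail)
[23] read 'b'  n24⇒n20 (via fail)  ** P1@[23:23]
[24] read 'c'  n20⇒n21
[25] read 'b'  n21⇒n22  ** P1@[25:25]
[26] read 'b'  n22⇒n19 (via fail)  ** P1@[26:26],P4@[23:26]
[27] read 'a'  n19⇒n2 (via fail)
[28] read 'a'  n2⇒n24 (via fail)
[29] read 'c'  n24⇒n25  ** P6@[27:29],P7@[28:29]
[30] read 'b'  n25⇒n9 (via fail)  ** P1@[30:30]
[31] read 'a'  n9⇒n2 (via fail)
[32] read 'a'  n2⇒n24 (via fail)
[33] read 'c'  n24⇒n25  ** P6@[31:33],P7@[32:33]
[34] read 'a'  n25⇒n12 (via fail)
[35] read 'c'  n12⇒n13  ** P7@[34:35]
[36] read 'c'  n13⇒n11 (via fail)
[37] read 'a'  n11⇒n12
[38] read 'b'  n12⇒n20 (via fail)  ** P1@[38:38]
[39] read 'a'  n20⇒n2 (via fail)
[40] read 'a'  n2⇒n24 (via fail)
[41] read 'c'  n24⇒n25  ** P6@[39:41],P7@[40:41]
[42] read 'c'  n25⇒n11 (via fail)
[43] read 'a'  n11⇒n12
[44] read 'c'  n12⇒n13  ** P7@[43:44]
[45] read 'b'  n13⇒n14  ** P1@[45:45]
[46] read 'a'  n14⇒n15
[47] read 'b'  n15⇒n16  ** P1@[47:47],P3@[42:47]
[48] read 'b'  n16⇒n1 (via fail)  ** P1@[48:48]
[49] read 'b'  n1⇒n1 (via fail)  ** P1@[49:49]
[50] read 'b'  n1⇒n1 (via fail)  ** P1@[50:50]
[51] read 'c'  n1⇒n17
[52] read 'a'  n17⇒n12 (via fail)
[53] read 'b'  n12⇒n20 (via fail)  ** P1@[53:53]
[54] read 'a'  n20⇒n2 (via fail)
[55] read 'c'  n2⇒n3  ** P7@[54:55]
[56] read 'a'  n3⇒n4
[57] read 'a'  n4⇒n5
[58] read 'a'  n5⇒n6  ** P0@[53:58]
[59] read 'a'  n6⇒n24 (via fail)
[60] read 'b'  n24⇒n20 (via fail)  ** P1@[60:60]
[61] read 'c'  n20⇒n21
[62] read 'b'  n21⇒n22  ** P1@[62:62]

All matches (sorted): [[2,1],[4,1],[5,5],[6,1],[9,6],[9,7],[11,7],[12,1],[13,2],[15,7],[19,1],[23,1],[25,1],[26,1],[26,4],[29,6],[29,7],[30,1],[33,6],[33,7],[35,7],[38,1],[41,6],[41,7],[44,7],[45,1],[47,1],[47,3],[48,1],[49,1],[50,1],[53,1],[55,7],[58,0],[60,1],[62,1]]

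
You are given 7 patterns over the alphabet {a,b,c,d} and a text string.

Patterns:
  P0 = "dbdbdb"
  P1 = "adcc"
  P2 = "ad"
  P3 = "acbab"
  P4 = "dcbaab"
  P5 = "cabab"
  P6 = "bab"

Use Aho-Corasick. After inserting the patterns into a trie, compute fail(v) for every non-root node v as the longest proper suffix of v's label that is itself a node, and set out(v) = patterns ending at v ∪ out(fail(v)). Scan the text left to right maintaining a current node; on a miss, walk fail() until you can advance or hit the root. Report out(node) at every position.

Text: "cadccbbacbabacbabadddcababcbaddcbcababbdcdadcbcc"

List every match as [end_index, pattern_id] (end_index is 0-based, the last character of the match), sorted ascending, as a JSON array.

Build:
Trie (insert patterns):
  n0 'ε': a→7 b→25 c→20 d→1
  n1 'd': b→2 c→15
  n2 'db': d→3
  n3 'dbd': b→4
  n4 'dbdb': d→5
  n5 'dbdbd': b→6
  n6 'dbdbdb': ·  ←P0
  n7 'a': c→11 d→8
  n8 'ad': c→9  ←P2
  n9 'adc': c→10
  n10 'adcc': ·  ←P1
  n11 'ac': b→12
  n12 'acb': a→13
  n13 'acba': b→14
  n14 'acbab': ·  ←P3
  n15 'dc': b→16
  n16 'dcb': a→17
  n17 'dcba': a→18
  n18 'dcbaa': b→19
  n19 'dcbaab': ·  ←P4
  n20 'c': a→21
  n21 'ca': b→22
  n22 'cab': a→23
  n23 'caba': b→24
  n24 'cabab': ·  ←P5
  n25 'b': a→26
  n26 'ba': b→27
  n27 'bab': ·  ←P6

Failure links (BFS by depth):
  fail(1) 'd': from fail(0)=0 chase 'd': 0 ⇒ 0;  out=∅∪out(0)=∅
  fail(7) 'a': from fail(0)=0 chase 'a': 0 ⇒ 0;  out=∅∪out(0)=∅
  fail(20) 'c': from fail(0)=0 chase 'c': 0 ⇒ 0;  out=∅∪out(0)=∅
  fail(25) 'b': from fail(0)=0 chase 'b': 0 ⇒ 0;  out=∅∪out(0)=∅
  fail(2) 'db': from fail(1)=0 chase 'b': 0 ⇒ 25;  out=∅∪out(25)=∅
  fail(8) 'ad': from fail(7)=0 chase 'd': 0 ⇒ 1;  out={2}∪out(1)={2}
  fail(11) 'ac': from fail(7)=0 chase 'c': 0 ⇒ 20;  out=∅∪out(20)=∅
  fail(15) 'dc': from fail(1)=0 chase 'c': 0 ⇒ 20;  out=∅∪out(20)=∅
  fail(21) 'ca': from fail(20)=0 chase 'a': 0 ⇒ 7;  out=∅∪out(7)=∅
  fail(26) 'ba': from fail(25)=0 chase 'a': 0 ⇒ 7;  out=∅∪out(7)=∅
  fail(3) 'dbd': from fail(2)=25 chase 'd': 25→0 ⇒ 1;  out=∅∪out(1)=∅
  fail(9) 'adc': from fail(8)=1 chase 'c': 1 ⇒ 15;  out=∅∪out(15)=∅
  fail(12) 'acb': from fail(11)=20 chase 'b': 20→0 ⇒ 25;  out=∅∪out(25)=∅
  fail(16) 'dcb': from fail(15)=20 chase 'b': 20→0 ⇒ 25;  out=∅∪out(25)=∅
  fail(22) 'cab': from fail(21)=7 chase 'b': 7→0 ⇒ 25;  out=∅∪out(25)=∅
  fail(27) 'bab': from fail(26)=7 chase 'b': 7→0 ⇒ 25;  out={6}∪out(25)={6}
  fail(4) 'dbdb': from fail(3)=1 chase 'b': 1 ⇒ 2;  out=∅∪out(2)=∅
  fail(10) 'adcc': from fail(9)=15 chase 'c': 15→20→0 ⇒ 20;  out={1}∪out(20)={1}
  fail(13) 'acba': from fail(12)=25 chase 'a': 25 ⇒ 26;  out=∅∪out(26)=∅
  fail(17) 'dcba': from fail(16)=25 chase 'a': 25 ⇒ 26;  out=∅∪out(26)=∅
  fail(23) 'caba': from fail(22)=25 chase 'a': 25 ⇒ 26;  out=∅∪out(26)=∅
  fail(5) 'dbdbd': from fail(4)=2 chase 'd': 2 ⇒ 3;  out=∅∪out(3)=∅
  fail(14) 'acbab': from fail(13)=26 chase 'b': 26 ⇒ 27;  out={3}∪out(27)={3,6}
  fail(18) 'dcbaa': from fail(17)=26 chase 'a': 26→7→0 ⇒ 7;  out=∅∪out(7)=∅
  fail(24) 'cabab': from fail(23)=26 chase 'b': 26 ⇒ 27;  out={5}∪out(27)={5,6}
  fail(6) 'dbdbdb': from fail(5)=3 chase 'b': 3 ⇒ 4;  out={0}∪out(4)={0}
  fail(19) 'dcbaab': from fail(18)=7 chase 'b': 7→0 ⇒ 25;  out={4}∪out(25)={4}

Run:
i=0 'c': node 0→20
i=1 'a': node 20→21
i=2 'd': node 21→8 (via fail)  ** P2@[1:2]
i=3 'c': node 8→9
i=4 'c': node 9→10  ** P1@[1:4]
i=5 'b': node 10→25 (via fail)
i=6 'b': node 25→25 (via fail)
i=7 'a': node 25→26
i=8 'c': node 26→11 (via fail)
i=9 'b': node 11→12
i=10 'a': node 12→13
i=11 'b': node 13→14  ** P3@[7:11],P6@[9:11]
i=12 'a': node 14→26 (via fail)
i=13 'c': node 26→11 (via fail)
i=14 'b': node 11→12
i=15 'a': node 12→13
i=16 'b': node 13→14  ** P3@[12:16],P6@[14:16]
i=17 'a': node 14→26 (via fail)
i=18 'd': node 26→8 (via fail)  ** P2@[17:18]
i=19 'd': node 8→1 (via fail)
i=20 'd': node 1→1 (via fail)
i=21 'c': node 1→15
i=22 'a': node 15→21 (via fail)
i=23 'b': node 21→22
i=24 'a': node 22→23
i=25 'b': node 23→24  ** P5@[21:25],P6@[23:25]
i=26 'c': node 24→20 (via fail)
i=27 'b': node 20→25 (via fail)
i=28 'a': node 25→26
i=29 'd': node 26→8 (via fail)  ** P2@[28:29]
i=30 'd': node 8→1 (via fail)
i=31 'c': node 1→15
i=32 'b': node 15→16
i=33 'c': node 16→20 (via fail)
i=34 'a': node 20→21
i=35 'b': node 21→22
i=36 'a': node 22→23
i=37 'b': node 23→24  ** P5@[33:37],P6@[35:37]
i=38 'b': node 24→25 (via fail)
i=39 'd': node 25→1 (via fail)
i=40 'c': node 1→15
i=41 'd': node 15→1 (via fail)
i=42 'a': node 1→7 (via fail)
i=43 'd': node 7→8  ** P2@[42:43]
i=44 'c': node 8→9
i=45 'b': node 9→16 (via fail)
i=46 'c': node 16→20 (via fail)
i=47 'c': node 20→20 (via fail)

Result: [[2,2],[4,1],[11,3],[11,6],[16,3],[16,6],[18,2],[25,5],[25,6],[29,2],[37,5],[37,6],[43,2]]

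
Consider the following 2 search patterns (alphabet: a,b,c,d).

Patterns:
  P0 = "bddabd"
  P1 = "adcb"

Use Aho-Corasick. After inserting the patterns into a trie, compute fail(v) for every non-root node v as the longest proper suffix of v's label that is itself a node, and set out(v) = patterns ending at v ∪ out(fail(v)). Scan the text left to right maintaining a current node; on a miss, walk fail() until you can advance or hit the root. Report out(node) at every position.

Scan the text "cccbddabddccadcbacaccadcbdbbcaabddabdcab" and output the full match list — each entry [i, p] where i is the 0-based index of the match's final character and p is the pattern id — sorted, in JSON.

Build:
Trie (insert patterns):
  0='ε' goto a→7 b→1
  1='b' goto d→2
  2='bd' goto d→3
  3='bdd' goto a→4
  4='bdda' goto b→5
  5='bddab' goto d→6
  6='bddabd' goto ·  [P0 ends]
  7='a' goto d→8
  8='ad' goto c→9
  9='adc' goto b→10
  10='adcb' goto ·  [P1 ends]

BFS fail/out derivation:
  n1('b'): parent n0 fail=0; on 'b' 0 → fail=0;  out ∅∪∅=∅
  n7('a'): parent n0 fail=0; on 'a' 0 → fail=0;  out ∅∪∅=∅
  n2('bd'): parent n1 fail=0; on 'd' 0 → fail=0;  out ∅∪∅=∅
  n8('ad'): parent n7 fail=0; on 'd' 0 → fail=0;  out ∅∪∅=∅
  n3('bdd'): parent n2 fail=0; on 'd' 0 → fail=0;  out ∅∪∅=∅
  n9('adc'): parent n8 fail=0; on 'c' 0 → fail=0;  out ∅∪∅=∅
  n4('bdda'): parent n3 fail=0; on 'a' 0 → fail=7;  out ∅∪∅=∅
  n10('adcb'): parent n9 fail=0; on 'b' 0 → fail=1;  out {1}∪∅={1}
  n5('bddab'): parent n4 fail=7; on 'b' 7→0 → fail=1;  out ∅∪∅=∅
  n6('bddabd'): parent n5 fail=1; on 'd' 1 → fail=2;  out {0}∪∅={0}

Run:
[0] read 'c'  n0⇒n0
[1] read 'c'  n0⇒n0
[2] read 'c'  n0⇒n0
[3] read 'b'  n0⇒n1
[4] read 'd'  n1⇒n2
[5] read 'd'  n2⇒n3
[6] read 'a'  n3⇒n4
[7] read 'b'  n4⇒n5
[8] read 'd'  n5⇒n6  → match P0@[3:8]
[9] read 'd'  n6⇒n3 (via fail)
[10] read 'c'  n3⇒n0 (via fail)
[11] read 'c'  n0⇒n0
[12] read 'a'  n0⇒n7
[13] read 'd'  n7⇒n8
[14] read 'c'  n8⇒n9
[15] read 'b'  n9⇒n10  → match P1@[12:15]
[16] read 'a'  n10⇒n7 (via fail)
[17] read 'c'  n7⇒n0 (via fail)
[18] read 'a'  n0⇒n7
[19] read 'c'  n7⇒n0 (via fail)
[20] read 'c'  n0⇒n0
[21] read 'a'  n0⇒n7
[22] read 'd'  n7⇒n8
[23] read 'c'  n8⇒n9
[24] read 'b'  n9⇒n10  → match P1@[21:24]
[25] read 'd'  n10⇒n2 (via fail)
[26] read 'b'  n2⇒n1 (via fail)
[27] read 'b'  n1⇒n1 (via fail)
[28] read 'c'  n1⇒n0 (via fail)
[29] read 'a'  n0⇒n7
[30] read 'a'  n7⇒n7 (via fail)
[31] read 'b'  n7⇒n1 (via fail)
[32] read 'd'  n1⇒n2
[33] read 'd'  n2⇒n3
[34] read 'a'  n3⇒n4
[35] read 'b'  n4⇒n5
[36] read 'd'  n5⇒n6  → match P0@[31:36]
[37] read 'c'  n6⇒n0 (via fail)
[38] read 'a'  n0⇒n7
[39] read 'b'  n7⇒n1 (via fail)

All matches (sorted): [[8,0],[15,1],[24,1],[36,0]]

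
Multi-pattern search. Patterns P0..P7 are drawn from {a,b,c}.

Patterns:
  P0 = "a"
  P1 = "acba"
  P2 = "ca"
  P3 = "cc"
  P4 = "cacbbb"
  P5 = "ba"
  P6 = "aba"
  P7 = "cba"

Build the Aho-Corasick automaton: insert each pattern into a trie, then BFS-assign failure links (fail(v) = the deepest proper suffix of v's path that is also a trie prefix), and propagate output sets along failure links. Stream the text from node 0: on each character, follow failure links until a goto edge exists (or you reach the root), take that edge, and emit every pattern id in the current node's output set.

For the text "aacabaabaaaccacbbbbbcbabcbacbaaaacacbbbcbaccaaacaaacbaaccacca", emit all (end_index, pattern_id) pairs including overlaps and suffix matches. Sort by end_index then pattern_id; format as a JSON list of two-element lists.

Build:
Trie nodes:
  0='ε' goto a→1 b→12 c→5
  1='a' goto b→14 c→2  [P0 ends]
  2='ac' goto b→3
  3='acb' goto a→4
  4='acba' goto ·  [P1 ends]
  5='c' goto a→6 b→16 c→7
  6='ca' goto c→8  [P2 ends]
  7='cc' goto ·  [P3 ends]
  8='cac' goto b→9
  9='cacb' goto b→10
  10='cacbb' goto b→11
  11='cacbbb' goto ·  [P4 ends]
  12='b' goto a→13
  13='ba' goto ·  [P5 ends]
  14='ab' goto a→15
  15='aba' goto ·  [P6 ends]
  16='cb' goto a→17
  17='cba' goto ·  [P7 ends]

BFS fail/out derivation:
  fail(1) 'a': from fail(0)=0 chase 'a': 0 ⇒ 0;  out={0}∪out(0)={0}
  fail(5) 'c': from fail(0)=0 chase 'c': 0 ⇒ 0;  out=∅∪out(0)=∅
  fail(12) 'b': from fail(0)=0 chase 'b': 0 ⇒ 0;  out=∅∪out(0)=∅
  fail(2) 'ac': from fail(1)=0 chase 'c': 0 ⇒ 5;  out=∅∪out(5)=∅
  fail(6) 'ca': from fail(5)=0 chase 'a': 0 ⇒ 1;  out={2}∪out(1)={0,2}
  fail(7) 'cc': from fail(5)=0 chase 'c': 0 ⇒ 5;  out={3}∪out(5)={3}
  fail(13) 'ba': from fail(12)=0 chase 'a': 0 ⇒ 1;  out={5}∪out(1)={0,5}
  fail(14) 'ab': from fail(1)=0 chase 'b': 0 ⇒ 12;  out=∅∪out(12)=∅
  fail(16) 'cb': from fail(5)=0 chase 'b': 0 ⇒ 12;  out=∅∪out(12)=∅
  fail(3) 'acb': from fail(2)=5 chase 'b': 5 ⇒ 16;  out=∅∪out(16)=∅
  fail(8) 'cac': from fail(6)=1 chase 'c': 1 ⇒ 2;  out=∅∪out(2)=∅
  fail(15) 'aba': from fail(14)=12 chase 'a': 12 ⇒ 13;  out={6}∪out(13)={0,5,6}
  fail(17) 'cba': from fail(16)=12 chase 'a': 12 ⇒ 13;  out={7}∪out(13)={0,5,7}
  fail(4) 'acba': from fail(3)=16 chase 'a': 16 ⇒ 17;  out={1}∪out(17)={0,1,5,7}
  fail(9) 'cacb': from fail(8)=2 chase 'b': 2 ⇒ 3;  out=∅∪out(3)=∅
  fail(10) 'cacbb': from fail(9)=3 chase 'b': 3→16→12→0 ⇒ 12;  out=∅∪out(12)=∅
  fail(11) 'cacbbb': from fail(10)=12 chase 'b': 12→0 ⇒ 12;  out={4}∪out(12)={4}

Run:
[0] read 'a'  n0⇒n1  → match P0@[0:0]
[1] read 'a'  n1⇒n1 ·f  → match P0@[1:1]
[2] read 'c'  n1⇒n2
[3] read 'a'  n2⇒n6 ·f  → match P0@[3:3],P2@[2:3]
[4] read 'b'  n6⇒n14 ·f
[5] read 'a'  n14⇒n15  → match P0@[5:5],P5@[4:5],P6@[3:5]
[6] read 'a'  n15⇒n1 ·f  → match P0@[6:6]
[7] read 'b'  n1⇒n14
[8] read 'a'  n14⇒n15  → match P0@[8:8],P5@[7:8],P6@[6:8]
[9] read 'a'  n15⇒n1 ·f  → match P0@[9:9]
[10] read 'a'  n1⇒n1 ·f  → match P0@[10:10]
[11] read 'c'  n1⇒n2
[12] read 'c'  n2⇒n7 ·f  → match P3@[11:12]
[13] read 'a'  n7⇒n6 ·f  → match P0@[13:13],P2@[12:13]
[14] read 'c'  n6⇒n8
[15] read 'b'  n8⇒n9
[16] read 'b'  n9⇒n10
[17] read 'b'  n10⇒n11  → match P4@[12:17]
[18] read 'b'  n11⇒n12 ·f
[19] read 'b'  n12⇒n12 ·f
[20] read 'c'  n12⇒n5 ·f
[21] read 'b'  n5⇒n16
[22] read 'a'  n16⇒n17  → match P0@[22:22],P5@[21:22],P7@[20:22]
[23] read 'b'  n17⇒n14 ·f
[24] read 'c'  n14⇒n5 ·f
[25] read 'b'  n5⇒n16
[26] read 'a'  n16⇒n17  → match P0@[26:26],P5@[25:26],P7@[24:26]
[27] read 'c'  n17⇒n2 ·f
[28] read 'b'  n2⇒n3
[29] read 'a'  n3⇒n4  → match P0@[29:29],P1@[26:29],P5@[28:29],P7@[27:29]
[30] read 'a'  n4⇒n1 ·f  → match P0@[30:30]
[31] read 'a'  n1⇒n1 ·f  → match P0@[31:31]
[32] read 'a'  n1⇒n1 ·f  → match P0@[32:32]
[33] read 'c'  n1⇒n2
[34] read 'a'  n2⇒n6 ·f  → match P0@[34:34],P2@[33:34]
[35] read 'c'  n6⇒n8
[36] read 'b'  n8⇒n9
[37] read 'b'  n9⇒n10
[38] read 'b'  n10⇒n11  → match P4@[33:38]
[39] read 'c'  n11⇒n5 ·f
[40] read 'b'  n5⇒n16
[41] read 'a'  n16⇒n17  → match P0@[41:41],P5@[40:41],P7@[39:41]
[42] read 'c'  n17⇒n2 ·f
[43] read 'c'  n2⇒n7 ·f  → match P3@[42:43]
[44] read 'a'  n7⇒n6 ·f  → match P0@[44:44],P2@[43:44]
[45] read 'a'  n6⇒n1 ·f  → match P0@[45:45]
[46] read 'a'  n1⇒n1 ·f  → match P0@[46:46]
[47] read 'c'  n1⇒n2
[48] read 'a'  n2⇒n6 ·f  → match P0@[48:48],P2@[47:48]
[49] read 'a'  n6⇒n1 ·f  → match P0@[49:49]
[50] read 'a'  n1⇒n1 ·f  → match P0@[50:50]
[51] read 'c'  n1⇒n2
[52] read 'b'  n2⇒n3
[53] read 'a'  n3⇒n4  → match P0@[53:53],P1@[50:53],P5@[52:53],P7@[51:53]
[54] read 'a'  n4⇒n1 ·f  → match P0@[54:54]
[55] read 'c'  n1⇒n2
[56] read 'c'  n2⇒n7 ·f  → match P3@[55:56]
[57] read 'a'  n7⇒n6 ·f  → match P0@[57:57],P2@[56:57]
[58] read 'c'  n6⇒n8
[59] read 'c'  n8⇒n7 ·f  → match P3@[58:59]
[60] read 'a'  n7⇒n6 ·f  → match P0@[60:60],P2@[59:60]

All matches (sorted): [[0,0],[1,0],[3,0],[3,2],[5,0],[5,5],[5,6],[6,0],[8,0],[8,5],[8,6],[9,0],[10,0],[12,3],[13,0],[13,2],[17,4],[22,0],[22,5],[22,7],[26,0],[26,5],[26,7],[29,0],[29,1],[29,5],[29,7],[30,0],[31,0],[32,0],[34,0],[34,2],[38,4],[41,0],[41,5],[41,7],[43,3],[44,0],[44,2],[45,0],[46,0],[48,0],[48,2],[49,0],[50,0],[53,0],[53,1],[53,5],[53,7],[54,0],[56,3],[57,0],[57,2],[59,3],[60,0],[60,2]]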